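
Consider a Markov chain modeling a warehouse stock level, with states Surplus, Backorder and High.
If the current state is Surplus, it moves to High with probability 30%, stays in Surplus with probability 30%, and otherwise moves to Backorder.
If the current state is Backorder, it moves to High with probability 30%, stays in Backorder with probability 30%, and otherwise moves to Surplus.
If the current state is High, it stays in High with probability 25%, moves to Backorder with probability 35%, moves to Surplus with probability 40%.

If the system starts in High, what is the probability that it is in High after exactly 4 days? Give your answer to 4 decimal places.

Propagate the distribution vector 4 days from High.
After 0 days: (0.0000, 0.0000, 1.0000)
After 1 day: (0.4000, 0.3500, 0.2500)
After 2 days: (0.3600, 0.3525, 0.2875)
After 3 days: (0.3640, 0.3504, 0.2856)
After 4 days: (0.3636, 0.3507, 0.2857)
P(in High after 4 days) = 0.2857

0.2857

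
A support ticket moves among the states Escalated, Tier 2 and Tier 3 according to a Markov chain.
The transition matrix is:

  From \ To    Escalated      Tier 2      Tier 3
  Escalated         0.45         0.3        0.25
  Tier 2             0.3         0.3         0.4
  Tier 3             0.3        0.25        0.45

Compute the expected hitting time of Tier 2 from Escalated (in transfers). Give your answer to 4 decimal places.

3.5165

Let t(s) be the expected number of transfers to first reach Tier 2 from state s, with t(Tier 2) = 0. Conditioning on the first transfer:
t(Escalated) = 1 + 0.45·t(Escalated) + 0.25·t(Tier 3)
t(Tier 3) = 1 + 0.3·t(Escalated) + 0.45·t(Tier 3)
Solving: t(Escalated) = 3.5165, t(Tier 3) = 3.7363.
Expected transfers from Escalated to Tier 2: 3.5165.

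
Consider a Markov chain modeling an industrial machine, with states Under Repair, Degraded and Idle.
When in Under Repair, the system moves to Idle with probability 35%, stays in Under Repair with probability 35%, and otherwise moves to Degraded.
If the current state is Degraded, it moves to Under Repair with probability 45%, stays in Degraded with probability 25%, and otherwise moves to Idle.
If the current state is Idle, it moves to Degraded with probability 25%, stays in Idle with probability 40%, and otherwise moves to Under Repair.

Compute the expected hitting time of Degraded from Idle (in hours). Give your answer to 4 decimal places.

Let t(s) be the expected number of hours to first reach Degraded from state s, with t(Degraded) = 0. Conditioning on the first hour:
t(Under Repair) = 1 + 0.35·t(Under Repair) + 0.35·t(Idle)
t(Idle) = 1 + 0.35·t(Under Repair) + 0.4·t(Idle)
Solving: t(Under Repair) = 3.5514, t(Idle) = 3.7383.
Expected hours from Idle to Degraded: 3.7383.

3.7383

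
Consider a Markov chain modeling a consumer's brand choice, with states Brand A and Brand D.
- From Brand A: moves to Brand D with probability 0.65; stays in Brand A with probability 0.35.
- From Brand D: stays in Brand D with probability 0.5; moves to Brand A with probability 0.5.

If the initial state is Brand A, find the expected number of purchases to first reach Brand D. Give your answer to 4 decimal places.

1.5385

Let t(s) be the expected number of purchases to first reach Brand D from state s, with t(Brand D) = 0. Conditioning on the first purchase:
t(Brand A) = 1 + 0.35·t(Brand A)
Solving: t(Brand A) = 1.5385.
Expected purchases from Brand A to Brand D: 1.5385.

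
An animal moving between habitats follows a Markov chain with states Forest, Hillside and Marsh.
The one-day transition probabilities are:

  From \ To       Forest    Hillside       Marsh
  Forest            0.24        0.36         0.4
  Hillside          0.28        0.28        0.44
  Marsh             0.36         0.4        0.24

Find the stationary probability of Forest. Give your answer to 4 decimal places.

0.2967

Let the stationary distribution be π with π = πP and π_1 + π_2 + π_3 = 1.
π_1 = 0.24·π_1 + 0.28·π_2 + 0.36·π_3
π_2 = 0.36·π_1 + 0.28·π_2 + 0.4·π_3
Solving with the normalization constraint gives π = (0.2967, 0.3465, 0.3568).
So the stationary probability of Forest is 0.2967.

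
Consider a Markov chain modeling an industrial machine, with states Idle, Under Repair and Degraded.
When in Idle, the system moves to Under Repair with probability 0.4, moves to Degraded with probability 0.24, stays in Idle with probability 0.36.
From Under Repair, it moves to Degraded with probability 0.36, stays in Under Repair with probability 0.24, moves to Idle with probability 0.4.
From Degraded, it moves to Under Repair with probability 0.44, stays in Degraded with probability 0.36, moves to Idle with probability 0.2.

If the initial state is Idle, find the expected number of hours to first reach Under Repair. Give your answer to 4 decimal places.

Let t(s) be the expected number of hours to first reach Under Repair from state s, with t(Under Repair) = 0. Conditioning on the first hour:
t(Idle) = 1 + 0.36·t(Idle) + 0.24·t(Degraded)
t(Degraded) = 1 + 0.2·t(Idle) + 0.36·t(Degraded)
Solving: t(Idle) = 2.4336, t(Degraded) = 2.3230.
Expected hours from Idle to Under Repair: 2.4336.

2.4336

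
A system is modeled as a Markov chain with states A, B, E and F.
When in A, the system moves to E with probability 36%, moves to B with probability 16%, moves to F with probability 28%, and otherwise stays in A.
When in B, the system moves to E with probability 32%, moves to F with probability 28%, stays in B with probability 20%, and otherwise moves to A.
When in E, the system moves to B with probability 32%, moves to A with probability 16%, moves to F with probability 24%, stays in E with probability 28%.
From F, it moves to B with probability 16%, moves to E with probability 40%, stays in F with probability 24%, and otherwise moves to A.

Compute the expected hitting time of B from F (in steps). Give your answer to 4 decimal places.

4.6279

Let t(s) be the expected number of steps to first reach B from state s, with t(B) = 0. Conditioning on the first step:
t(A) = 1 + 0.2·t(A) + 0.36·t(E) + 0.28·t(F)
t(E) = 1 + 0.16·t(A) + 0.28·t(E) + 0.24·t(F)
t(F) = 1 + 0.2·t(A) + 0.4·t(E) + 0.24·t(F)
Solving: t(A) = 4.6544, t(E) = 3.9658, t(F) = 4.6279.
Expected steps from F to B: 4.6279.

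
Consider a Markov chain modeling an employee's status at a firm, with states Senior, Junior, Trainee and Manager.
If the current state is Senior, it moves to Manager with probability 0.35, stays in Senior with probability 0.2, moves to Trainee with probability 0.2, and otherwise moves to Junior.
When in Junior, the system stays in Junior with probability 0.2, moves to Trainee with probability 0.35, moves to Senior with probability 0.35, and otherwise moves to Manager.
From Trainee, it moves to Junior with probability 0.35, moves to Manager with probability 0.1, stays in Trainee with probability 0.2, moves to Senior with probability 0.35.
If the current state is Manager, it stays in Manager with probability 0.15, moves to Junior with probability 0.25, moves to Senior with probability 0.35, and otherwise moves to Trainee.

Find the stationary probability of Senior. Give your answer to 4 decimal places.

0.3043

Let the stationary distribution be π with π = πP and π_1 + π_2 + π_3 + π_4 = 1.
π_1 = 0.2·π_1 + 0.35·π_2 + 0.35·π_3 + 0.35·π_4
π_2 = 0.25·π_1 + 0.2·π_2 + 0.35·π_3 + 0.25·π_4
π_3 = 0.2·π_1 + 0.35·π_2 + 0.2·π_3 + 0.25·π_4
Solving with the normalization constraint gives π = (0.3043, 0.2618, 0.2485, 0.1854).
So the stationary probability of Senior is 0.3043.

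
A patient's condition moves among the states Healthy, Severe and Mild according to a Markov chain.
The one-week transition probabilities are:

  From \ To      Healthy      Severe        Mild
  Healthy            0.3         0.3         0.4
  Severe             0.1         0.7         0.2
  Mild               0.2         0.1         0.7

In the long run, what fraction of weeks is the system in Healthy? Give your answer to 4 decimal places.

0.1842

Let the stationary distribution be π with π = πP and π_1 + π_2 + π_3 = 1.
π_1 = 0.3·π_1 + 0.1·π_2 + 0.2·π_3
π_2 = 0.3·π_1 + 0.7·π_2 + 0.1·π_3
Solving with the normalization constraint gives π = (0.1842, 0.3421, 0.4737).
So the stationary probability of Healthy is 0.1842.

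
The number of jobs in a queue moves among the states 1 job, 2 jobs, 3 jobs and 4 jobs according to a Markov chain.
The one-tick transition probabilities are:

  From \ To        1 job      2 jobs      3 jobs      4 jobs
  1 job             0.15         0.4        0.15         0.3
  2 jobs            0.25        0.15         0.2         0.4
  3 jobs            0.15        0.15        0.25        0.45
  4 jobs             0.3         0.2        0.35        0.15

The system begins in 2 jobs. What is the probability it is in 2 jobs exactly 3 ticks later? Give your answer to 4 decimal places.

0.2205

Propagate the distribution vector 3 ticks from 2 jobs.
After 0 ticks: (0.0000, 1.0000, 0.0000, 0.0000)
After 1 tick: (0.2500, 0.1500, 0.2000, 0.4000)
After 2 ticks: (0.2250, 0.2325, 0.2575, 0.2850)
After 3 ticks: (0.2160, 0.2205, 0.2444, 0.3191)
P(in 2 jobs after 3 ticks) = 0.2205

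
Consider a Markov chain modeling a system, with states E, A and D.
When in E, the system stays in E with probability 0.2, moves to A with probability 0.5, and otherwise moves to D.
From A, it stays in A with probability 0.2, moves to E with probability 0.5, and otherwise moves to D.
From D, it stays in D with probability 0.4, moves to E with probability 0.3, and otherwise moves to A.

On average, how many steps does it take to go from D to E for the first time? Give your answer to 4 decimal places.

2.8205

Let t(s) be the expected number of steps to first reach E from state s, with t(E) = 0. Conditioning on the first step:
t(A) = 1 + 0.2·t(A) + 0.3·t(D)
t(D) = 1 + 0.3·t(A) + 0.4·t(D)
Solving: t(A) = 2.3077, t(D) = 2.8205.
Expected steps from D to E: 2.8205.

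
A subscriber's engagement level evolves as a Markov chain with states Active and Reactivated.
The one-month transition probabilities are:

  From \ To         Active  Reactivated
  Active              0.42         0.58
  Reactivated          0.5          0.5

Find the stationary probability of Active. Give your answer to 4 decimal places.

0.4630

Let the stationary distribution be π with π = πP and π_1 + π_2 = 1.
π_1 = 0.42·π_1 + 0.5·π_2
Solving with the normalization constraint gives π = (0.4630, 0.5370).
So the stationary probability of Active is 0.4630.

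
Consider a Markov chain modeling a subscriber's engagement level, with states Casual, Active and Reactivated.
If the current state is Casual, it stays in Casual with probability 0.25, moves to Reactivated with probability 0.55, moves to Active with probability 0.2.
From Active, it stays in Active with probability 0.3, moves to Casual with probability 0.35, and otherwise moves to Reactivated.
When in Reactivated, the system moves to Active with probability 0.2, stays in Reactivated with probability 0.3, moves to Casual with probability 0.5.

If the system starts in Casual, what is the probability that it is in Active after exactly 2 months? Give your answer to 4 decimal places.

Sum over the intermediate state after 1 month:
P = P(Casual→Casual)·P(Casual→Active) + P(Casual→Active)·P(Active→Active) + P(Casual→Reactivated)·P(Reactivated→Active)
  = 0.25×0.2 + 0.2×0.3 + 0.55×0.2
  = 0.0500 + 0.0600 + 0.1100 = 0.2200

0.2200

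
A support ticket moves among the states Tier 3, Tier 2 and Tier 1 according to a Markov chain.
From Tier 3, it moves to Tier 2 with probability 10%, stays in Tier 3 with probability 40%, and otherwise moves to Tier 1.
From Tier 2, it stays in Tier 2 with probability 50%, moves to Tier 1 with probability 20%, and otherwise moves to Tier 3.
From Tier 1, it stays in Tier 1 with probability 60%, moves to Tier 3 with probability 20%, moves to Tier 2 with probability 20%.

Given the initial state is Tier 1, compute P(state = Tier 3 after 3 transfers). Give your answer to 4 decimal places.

Propagate the distribution vector 3 transfers from Tier 1.
After 0 transfers: (0.0000, 0.0000, 1.0000)
After 1 transfer: (0.2000, 0.2000, 0.6000)
After 2 transfers: (0.2600, 0.2400, 0.5000)
After 3 transfers: (0.2760, 0.2460, 0.4780)
P(in Tier 3 after 3 transfers) = 0.2760

0.2760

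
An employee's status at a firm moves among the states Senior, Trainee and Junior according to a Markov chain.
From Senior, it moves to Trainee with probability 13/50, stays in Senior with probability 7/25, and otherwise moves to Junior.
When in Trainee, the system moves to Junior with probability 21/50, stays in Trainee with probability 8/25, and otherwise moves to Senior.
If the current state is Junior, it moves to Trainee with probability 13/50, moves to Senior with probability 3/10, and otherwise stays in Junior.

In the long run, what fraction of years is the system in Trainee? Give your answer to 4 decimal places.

0.2766

Let the stationary distribution be π with π = πP and π_1 + π_2 + π_3 = 1.
π_1 = 0.28·π_1 + 0.26·π_2 + 0.3·π_3
π_2 = 0.26·π_1 + 0.32·π_2 + 0.26·π_3
Solving with the normalization constraint gives π = (0.2833, 0.2766, 0.4401).
So the stationary probability of Trainee is 0.2766.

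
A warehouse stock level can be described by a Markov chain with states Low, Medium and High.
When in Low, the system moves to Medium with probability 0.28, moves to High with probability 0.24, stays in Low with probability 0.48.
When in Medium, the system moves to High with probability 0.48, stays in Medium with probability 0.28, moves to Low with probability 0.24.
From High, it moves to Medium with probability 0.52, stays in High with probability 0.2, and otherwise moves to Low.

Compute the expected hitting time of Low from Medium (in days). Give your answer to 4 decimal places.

Let t(s) be the expected number of days to first reach Low from state s, with t(Low) = 0. Conditioning on the first day:
t(Medium) = 1 + 0.28·t(Medium) + 0.48·t(High)
t(High) = 1 + 0.52·t(Medium) + 0.2·t(High)
Solving: t(Medium) = 3.9216, t(High) = 3.7990.
Expected days from Medium to Low: 3.9216.

3.9216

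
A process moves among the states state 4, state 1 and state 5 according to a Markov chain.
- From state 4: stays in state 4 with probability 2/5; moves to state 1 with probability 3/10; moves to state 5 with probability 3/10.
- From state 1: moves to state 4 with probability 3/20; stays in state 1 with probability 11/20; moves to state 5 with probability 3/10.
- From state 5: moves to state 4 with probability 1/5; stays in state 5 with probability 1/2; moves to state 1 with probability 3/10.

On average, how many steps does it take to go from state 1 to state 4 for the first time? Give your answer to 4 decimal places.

Let t(s) be the expected number of steps to first reach state 4 from state s, with t(state 4) = 0. Conditioning on the first step:
t(state 1) = 1 + 0.55·t(state 1) + 0.3·t(state 5)
t(state 5) = 1 + 0.3·t(state 1) + 0.5·t(state 5)
Solving: t(state 1) = 5.9259, t(state 5) = 5.5556.
Expected steps from state 1 to state 4: 5.9259.

5.9259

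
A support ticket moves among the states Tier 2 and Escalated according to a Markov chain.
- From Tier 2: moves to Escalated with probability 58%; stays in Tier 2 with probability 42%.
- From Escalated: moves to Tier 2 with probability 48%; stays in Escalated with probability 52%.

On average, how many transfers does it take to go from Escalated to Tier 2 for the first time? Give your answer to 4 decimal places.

Let t(s) be the expected number of transfers to first reach Tier 2 from state s, with t(Tier 2) = 0. Conditioning on the first transfer:
t(Escalated) = 1 + 0.52·t(Escalated)
Solving: t(Escalated) = 2.0833.
Expected transfers from Escalated to Tier 2: 2.0833.

2.0833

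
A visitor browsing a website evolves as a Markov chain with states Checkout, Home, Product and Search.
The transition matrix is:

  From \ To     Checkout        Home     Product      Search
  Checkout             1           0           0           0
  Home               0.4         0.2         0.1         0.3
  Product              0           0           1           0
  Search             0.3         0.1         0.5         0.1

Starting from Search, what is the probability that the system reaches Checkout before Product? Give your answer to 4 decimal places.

Let h(s) be the probability of absorption at Checkout starting from transient state s. Then h(Checkout) = 1 and h(Product) = 0. By first-step analysis:
h(Home) = 0.4·1 + 0.2·h(Home) + 0.1·0 + 0.3·h(Search)
h(Search) = 0.3·1 + 0.1·h(Home) + 0.5·0 + 0.1·h(Search)
Solving: h(Home) = 0.6522, h(Search) = 0.4058.
Starting from Search, the probability is 0.4058.

0.4058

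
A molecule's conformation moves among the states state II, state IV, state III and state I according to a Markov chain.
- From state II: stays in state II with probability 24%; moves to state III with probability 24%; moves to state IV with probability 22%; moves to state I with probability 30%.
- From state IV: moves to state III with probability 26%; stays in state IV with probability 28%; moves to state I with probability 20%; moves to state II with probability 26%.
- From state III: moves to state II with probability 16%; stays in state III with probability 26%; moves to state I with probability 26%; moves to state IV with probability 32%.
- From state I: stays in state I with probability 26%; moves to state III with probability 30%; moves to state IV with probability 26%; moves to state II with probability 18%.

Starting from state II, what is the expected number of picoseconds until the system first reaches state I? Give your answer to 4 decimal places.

Let t(s) be the expected number of picoseconds to first reach state I from state s, with t(state I) = 0. Conditioning on the first picosecond:
t(state II) = 1 + 0.24·t(state II) + 0.22·t(state IV) + 0.24·t(state III)
t(state IV) = 1 + 0.26·t(state II) + 0.28·t(state IV) + 0.26·t(state III)
t(state III) = 1 + 0.16·t(state II) + 0.32·t(state IV) + 0.26·t(state III)
Solving: t(state II) = 3.7890, t(state IV) = 4.1962, t(state III) = 3.9852.
Expected picoseconds from state II to state I: 3.7890.

3.7890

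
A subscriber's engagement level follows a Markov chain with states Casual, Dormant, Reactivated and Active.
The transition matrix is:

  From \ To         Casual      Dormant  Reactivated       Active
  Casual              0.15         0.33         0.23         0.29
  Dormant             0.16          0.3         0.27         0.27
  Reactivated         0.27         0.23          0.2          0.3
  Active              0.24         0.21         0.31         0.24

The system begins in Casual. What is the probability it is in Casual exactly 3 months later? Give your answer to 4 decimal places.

Propagate the distribution vector 3 months from Casual.
After 0 months: (1.0000, 0.0000, 0.0000, 0.0000)
After 1 month: (0.1500, 0.3300, 0.2300, 0.2900)
After 2 months: (0.2070, 0.2623, 0.2595, 0.2712)
After 3 months: (0.2082, 0.2636, 0.2544, 0.2738)
P(in Casual after 3 months) = 0.2082

0.2082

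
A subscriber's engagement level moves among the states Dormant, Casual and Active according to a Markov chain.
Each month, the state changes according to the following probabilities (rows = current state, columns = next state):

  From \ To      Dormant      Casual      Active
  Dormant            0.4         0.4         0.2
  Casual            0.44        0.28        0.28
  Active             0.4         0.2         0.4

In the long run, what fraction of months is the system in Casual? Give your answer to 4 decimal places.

Let the stationary distribution be π with π = πP and π_1 + π_2 + π_3 = 1.
π_1 = 0.4·π_1 + 0.44·π_2 + 0.4·π_3
π_2 = 0.4·π_1 + 0.28·π_2 + 0.2·π_3
Solving with the normalization constraint gives π = (0.4123, 0.3070, 0.2807).
So the stationary probability of Casual is 0.3070.

0.3070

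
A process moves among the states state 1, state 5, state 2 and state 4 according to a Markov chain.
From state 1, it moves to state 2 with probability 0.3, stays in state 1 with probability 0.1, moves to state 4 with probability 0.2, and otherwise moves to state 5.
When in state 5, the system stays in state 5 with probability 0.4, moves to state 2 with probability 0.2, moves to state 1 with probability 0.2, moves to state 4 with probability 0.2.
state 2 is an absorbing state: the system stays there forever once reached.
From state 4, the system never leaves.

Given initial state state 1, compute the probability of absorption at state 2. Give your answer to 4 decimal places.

Let h(s) be the probability of absorption at state 2 starting from transient state s. Then h(state 2) = 1 and h(state 4) = 0. By first-step analysis:
h(state 1) = 0.1·h(state 1) + 0.4·h(state 5) + 0.3·1 + 0.2·0
h(state 5) = 0.2·h(state 1) + 0.4·h(state 5) + 0.2·1 + 0.2·0
Solving: h(state 1) = 0.5652, h(state 5) = 0.5217.
Starting from state 1, the probability is 0.5652.

0.5652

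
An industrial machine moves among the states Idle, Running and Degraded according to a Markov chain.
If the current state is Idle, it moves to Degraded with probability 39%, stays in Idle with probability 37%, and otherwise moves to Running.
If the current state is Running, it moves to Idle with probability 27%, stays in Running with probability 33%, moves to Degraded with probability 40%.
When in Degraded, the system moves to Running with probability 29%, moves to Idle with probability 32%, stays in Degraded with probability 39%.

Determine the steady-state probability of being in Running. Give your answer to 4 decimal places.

0.2853

Let the stationary distribution be π with π = πP and π_1 + π_2 + π_3 = 1.
π_1 = 0.37·π_1 + 0.27·π_2 + 0.32·π_3
π_2 = 0.24·π_1 + 0.33·π_2 + 0.29·π_3
Solving with the normalization constraint gives π = (0.3218, 0.2853, 0.3929).
So the stationary probability of Running is 0.2853.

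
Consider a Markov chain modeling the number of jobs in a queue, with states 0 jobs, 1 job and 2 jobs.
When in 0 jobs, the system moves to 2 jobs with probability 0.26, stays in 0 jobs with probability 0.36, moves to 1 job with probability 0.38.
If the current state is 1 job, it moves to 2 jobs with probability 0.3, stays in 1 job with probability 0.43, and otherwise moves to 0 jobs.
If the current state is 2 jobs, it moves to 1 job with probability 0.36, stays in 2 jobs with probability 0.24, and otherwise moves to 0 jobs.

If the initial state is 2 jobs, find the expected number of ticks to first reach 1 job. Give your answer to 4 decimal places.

2.7197

Let t(s) be the expected number of ticks to first reach 1 job from state s, with t(1 job) = 0. Conditioning on the first tick:
t(0 jobs) = 1 + 0.36·t(0 jobs) + 0.26·t(2 jobs)
t(2 jobs) = 1 + 0.4·t(0 jobs) + 0.24·t(2 jobs)
Solving: t(0 jobs) = 2.6674, t(2 jobs) = 2.7197.
Expected ticks from 2 jobs to 1 job: 2.7197.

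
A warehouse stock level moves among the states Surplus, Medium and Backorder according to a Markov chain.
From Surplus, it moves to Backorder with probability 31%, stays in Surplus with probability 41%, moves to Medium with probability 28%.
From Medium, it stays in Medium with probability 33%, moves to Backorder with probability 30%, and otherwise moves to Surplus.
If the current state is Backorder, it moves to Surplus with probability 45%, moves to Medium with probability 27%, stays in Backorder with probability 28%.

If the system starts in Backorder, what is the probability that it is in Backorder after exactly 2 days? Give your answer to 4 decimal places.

Sum over the intermediate state after 1 day:
P = P(Backorder→Surplus)·P(Surplus→Backorder) + P(Backorder→Medium)·P(Medium→Backorder) + P(Backorder→Backorder)·P(Backorder→Backorder)
  = 0.45×0.31 + 0.27×0.3 + 0.28×0.28
  = 0.1395 + 0.0810 + 0.0784 = 0.2989

0.2989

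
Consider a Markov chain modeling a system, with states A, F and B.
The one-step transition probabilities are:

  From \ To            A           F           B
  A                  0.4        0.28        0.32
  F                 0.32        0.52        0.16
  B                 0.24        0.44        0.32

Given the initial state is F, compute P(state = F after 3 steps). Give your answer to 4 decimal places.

Propagate the distribution vector 3 steps from F.
After 0 steps: (0.0000, 1.0000, 0.0000)
After 1 step: (0.3200, 0.5200, 0.1600)
After 2 steps: (0.3328, 0.4304, 0.2368)
After 3 steps: (0.3277, 0.4212, 0.2511)
P(in F after 3 steps) = 0.4212

0.4212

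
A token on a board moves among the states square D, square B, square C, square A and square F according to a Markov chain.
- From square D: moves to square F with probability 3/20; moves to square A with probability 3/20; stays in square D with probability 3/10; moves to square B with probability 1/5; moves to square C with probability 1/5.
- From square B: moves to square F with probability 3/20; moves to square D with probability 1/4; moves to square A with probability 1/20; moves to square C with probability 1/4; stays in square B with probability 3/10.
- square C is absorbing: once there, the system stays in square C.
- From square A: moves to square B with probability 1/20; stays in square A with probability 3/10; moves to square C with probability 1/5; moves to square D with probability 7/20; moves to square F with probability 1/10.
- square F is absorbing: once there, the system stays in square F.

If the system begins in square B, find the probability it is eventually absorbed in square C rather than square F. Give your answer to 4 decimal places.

Let h(s) be the probability of absorption at square C starting from transient state s. Then h(square C) = 1 and h(square F) = 0. By first-step analysis:
h(square D) = 0.3·h(square D) + 0.2·h(square B) + 0.2·1 + 0.15·h(square A) + 0.15·0
h(square B) = 0.25·h(square D) + 0.3·h(square B) + 0.25·1 + 0.05·h(square A) + 0.15·0
h(square A) = 0.35·h(square D) + 0.05·h(square B) + 0.2·1 + 0.3·h(square A) + 0.1·0
Solving: h(square D) = 0.5958, h(square B) = 0.6148, h(square A) = 0.6275.
Starting from square B, the probability is 0.6148.

0.6148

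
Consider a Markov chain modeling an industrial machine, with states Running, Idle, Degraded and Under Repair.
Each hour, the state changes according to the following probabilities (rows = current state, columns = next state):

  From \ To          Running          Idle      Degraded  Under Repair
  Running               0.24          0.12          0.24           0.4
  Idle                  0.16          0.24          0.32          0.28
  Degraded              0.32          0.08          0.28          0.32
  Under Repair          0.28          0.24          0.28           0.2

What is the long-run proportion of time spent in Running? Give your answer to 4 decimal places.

0.2609

Let the stationary distribution be π with π = πP and π_1 + π_2 + π_3 + π_4 = 1.
π_1 = 0.24·π_1 + 0.16·π_2 + 0.32·π_3 + 0.28·π_4
π_2 = 0.12·π_1 + 0.24·π_2 + 0.08·π_3 + 0.24·π_4
π_3 = 0.24·π_1 + 0.32·π_2 + 0.28·π_3 + 0.28·π_4
Solving with the normalization constraint gives π = (0.2609, 0.1645, 0.2761, 0.2985).
So the stationary probability of Running is 0.2609.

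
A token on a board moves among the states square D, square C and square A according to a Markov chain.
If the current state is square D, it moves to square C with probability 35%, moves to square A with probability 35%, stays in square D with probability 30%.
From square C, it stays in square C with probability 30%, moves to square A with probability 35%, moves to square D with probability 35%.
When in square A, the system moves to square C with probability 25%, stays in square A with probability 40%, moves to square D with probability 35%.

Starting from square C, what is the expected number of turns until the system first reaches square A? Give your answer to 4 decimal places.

2.8571

Let t(s) be the expected number of turns to first reach square A from state s, with t(square A) = 0. Conditioning on the first turn:
t(square D) = 1 + 0.3·t(square D) + 0.35·t(square C)
t(square C) = 1 + 0.35·t(square D) + 0.3·t(square C)
Solving: t(square D) = 2.8571, t(square C) = 2.8571.
Expected turns from square C to square A: 2.8571.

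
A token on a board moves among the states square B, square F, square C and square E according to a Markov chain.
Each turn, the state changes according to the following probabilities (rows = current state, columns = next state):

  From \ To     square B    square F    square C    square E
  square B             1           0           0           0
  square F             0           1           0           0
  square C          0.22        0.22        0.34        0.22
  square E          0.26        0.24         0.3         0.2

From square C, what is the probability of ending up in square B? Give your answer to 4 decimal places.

0.5048

Let h(s) be the probability of absorption at square B starting from transient state s. Then h(square B) = 1 and h(square F) = 0. By first-step analysis:
h(square C) = 0.22·1 + 0.22·0 + 0.34·h(square C) + 0.22·h(square E)
h(square E) = 0.26·1 + 0.24·0 + 0.3·h(square C) + 0.2·h(square E)
Solving: h(square C) = 0.5048, h(square E) = 0.5143.
Starting from square C, the probability is 0.5048.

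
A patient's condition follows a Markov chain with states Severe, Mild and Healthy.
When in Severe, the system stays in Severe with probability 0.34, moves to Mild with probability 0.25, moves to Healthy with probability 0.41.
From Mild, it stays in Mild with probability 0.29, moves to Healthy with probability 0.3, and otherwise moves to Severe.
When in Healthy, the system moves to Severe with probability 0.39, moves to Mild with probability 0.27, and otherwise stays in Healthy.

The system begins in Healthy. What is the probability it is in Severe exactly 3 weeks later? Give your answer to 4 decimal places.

0.3766

Propagate the distribution vector 3 weeks from Healthy.
After 0 weeks: (0.0000, 0.0000, 1.0000)
After 1 week: (0.3900, 0.2700, 0.3400)
After 2 weeks: (0.3759, 0.2676, 0.3565)
After 3 weeks: (0.3766, 0.2678, 0.3556)
P(in Severe after 3 weeks) = 0.3766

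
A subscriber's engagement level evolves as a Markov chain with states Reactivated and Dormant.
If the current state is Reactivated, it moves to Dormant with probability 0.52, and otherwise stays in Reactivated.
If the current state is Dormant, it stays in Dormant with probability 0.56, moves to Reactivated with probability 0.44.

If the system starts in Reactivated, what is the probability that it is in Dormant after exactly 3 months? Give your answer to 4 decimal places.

Propagate the distribution vector 3 months from Reactivated.
After 0 months: (1.0000, 0.0000)
After 1 month: (0.4800, 0.5200)
After 2 months: (0.4592, 0.5408)
After 3 months: (0.4584, 0.5416)
P(in Dormant after 3 months) = 0.5416

0.5416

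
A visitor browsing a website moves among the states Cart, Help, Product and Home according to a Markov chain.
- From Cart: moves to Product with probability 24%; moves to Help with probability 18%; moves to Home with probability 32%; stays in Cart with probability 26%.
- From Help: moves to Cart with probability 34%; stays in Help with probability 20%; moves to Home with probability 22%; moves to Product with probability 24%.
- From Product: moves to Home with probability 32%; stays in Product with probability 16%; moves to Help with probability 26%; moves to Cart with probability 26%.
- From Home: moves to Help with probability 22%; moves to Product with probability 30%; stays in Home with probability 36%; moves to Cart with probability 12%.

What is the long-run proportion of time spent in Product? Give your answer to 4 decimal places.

0.2395

Let the stationary distribution be π with π = πP and π_1 + π_2 + π_3 + π_4 = 1.
π_1 = 0.26·π_1 + 0.34·π_2 + 0.26·π_3 + 0.12·π_4
π_2 = 0.18·π_1 + 0.2·π_2 + 0.26·π_3 + 0.22·π_4
π_3 = 0.24·π_1 + 0.24·π_2 + 0.16·π_3 + 0.3·π_4
Solving with the normalization constraint gives π = (0.2338, 0.2159, 0.2395, 0.3108).
So the stationary probability of Product is 0.2395.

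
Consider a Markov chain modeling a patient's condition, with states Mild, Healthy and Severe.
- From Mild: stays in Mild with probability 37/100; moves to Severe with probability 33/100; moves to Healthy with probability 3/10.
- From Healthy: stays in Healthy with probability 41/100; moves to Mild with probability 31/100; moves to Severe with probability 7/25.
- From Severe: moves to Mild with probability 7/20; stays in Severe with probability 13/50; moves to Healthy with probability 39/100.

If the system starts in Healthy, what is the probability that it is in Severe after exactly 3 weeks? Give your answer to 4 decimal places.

0.2912

Propagate the distribution vector 3 weeks from Healthy.
After 0 weeks: (0.0000, 1.0000, 0.0000)
After 1 week: (0.3100, 0.4100, 0.2800)
After 2 weeks: (0.3398, 0.3703, 0.2899)
After 3 weeks: (0.3420, 0.3668, 0.2912)
P(in Severe after 3 weeks) = 0.2912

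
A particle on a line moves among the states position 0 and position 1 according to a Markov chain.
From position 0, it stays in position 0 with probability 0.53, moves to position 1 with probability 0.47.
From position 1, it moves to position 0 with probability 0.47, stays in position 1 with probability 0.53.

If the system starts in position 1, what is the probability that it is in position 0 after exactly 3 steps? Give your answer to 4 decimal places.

0.4999

Propagate the distribution vector 3 steps from position 1.
After 0 steps: (0.0000, 1.0000)
After 1 step: (0.4700, 0.5300)
After 2 steps: (0.4982, 0.5018)
After 3 steps: (0.4999, 0.5001)
P(in position 0 after 3 steps) = 0.4999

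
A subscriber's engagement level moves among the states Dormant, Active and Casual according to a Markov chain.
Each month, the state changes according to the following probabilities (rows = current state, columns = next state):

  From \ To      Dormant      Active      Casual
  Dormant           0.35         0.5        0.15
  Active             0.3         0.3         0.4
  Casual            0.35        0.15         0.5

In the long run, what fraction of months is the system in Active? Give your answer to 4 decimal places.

0.3141

Let the stationary distribution be π with π = πP and π_1 + π_2 + π_3 = 1.
π_1 = 0.35·π_1 + 0.3·π_2 + 0.35·π_3
π_2 = 0.5·π_1 + 0.3·π_2 + 0.15·π_3
Solving with the normalization constraint gives π = (0.3343, 0.3141, 0.3516).
So the stationary probability of Active is 0.3141.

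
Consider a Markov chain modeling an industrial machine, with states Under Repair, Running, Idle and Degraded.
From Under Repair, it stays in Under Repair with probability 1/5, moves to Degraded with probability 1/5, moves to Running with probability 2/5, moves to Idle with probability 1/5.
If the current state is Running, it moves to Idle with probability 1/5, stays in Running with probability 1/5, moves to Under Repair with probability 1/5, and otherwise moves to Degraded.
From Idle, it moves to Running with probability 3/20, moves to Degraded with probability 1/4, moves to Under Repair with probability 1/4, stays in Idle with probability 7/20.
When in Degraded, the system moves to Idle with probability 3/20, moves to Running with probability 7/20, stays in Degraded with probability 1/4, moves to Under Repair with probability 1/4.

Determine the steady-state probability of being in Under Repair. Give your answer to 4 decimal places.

0.2249

Let the stationary distribution be π with π = πP and π_1 + π_2 + π_3 + π_4 = 1.
π_1 = 0.2·π_1 + 0.2·π_2 + 0.25·π_3 + 0.25·π_4
π_2 = 0.4·π_1 + 0.2·π_2 + 0.15·π_3 + 0.35·π_4
π_3 = 0.2·π_1 + 0.2·π_2 + 0.35·π_3 + 0.15·π_4
Solving with the normalization constraint gives π = (0.2249, 0.2761, 0.2188, 0.2802).
So the stationary probability of Under Repair is 0.2249.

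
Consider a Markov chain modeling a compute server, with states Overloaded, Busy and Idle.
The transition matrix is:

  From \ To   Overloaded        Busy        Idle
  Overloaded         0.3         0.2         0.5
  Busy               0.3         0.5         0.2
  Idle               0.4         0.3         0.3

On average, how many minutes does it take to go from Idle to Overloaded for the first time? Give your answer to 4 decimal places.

2.7586

Let t(s) be the expected number of minutes to first reach Overloaded from state s, with t(Overloaded) = 0. Conditioning on the first minute:
t(Busy) = 1 + 0.5·t(Busy) + 0.2·t(Idle)
t(Idle) = 1 + 0.3·t(Busy) + 0.3·t(Idle)
Solving: t(Busy) = 3.1034, t(Idle) = 2.7586.
Expected minutes from Idle to Overloaded: 2.7586.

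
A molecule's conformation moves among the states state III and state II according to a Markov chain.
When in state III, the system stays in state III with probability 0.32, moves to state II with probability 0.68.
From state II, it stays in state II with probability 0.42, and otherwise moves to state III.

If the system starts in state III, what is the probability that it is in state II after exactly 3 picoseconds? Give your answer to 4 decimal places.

0.5492

Propagate the distribution vector 3 picoseconds from state III.
After 0 picoseconds: (1.0000, 0.0000)
After 1 picosecond: (0.3200, 0.6800)
After 2 picoseconds: (0.4968, 0.5032)
After 3 picoseconds: (0.4508, 0.5492)
P(in state II after 3 picoseconds) = 0.5492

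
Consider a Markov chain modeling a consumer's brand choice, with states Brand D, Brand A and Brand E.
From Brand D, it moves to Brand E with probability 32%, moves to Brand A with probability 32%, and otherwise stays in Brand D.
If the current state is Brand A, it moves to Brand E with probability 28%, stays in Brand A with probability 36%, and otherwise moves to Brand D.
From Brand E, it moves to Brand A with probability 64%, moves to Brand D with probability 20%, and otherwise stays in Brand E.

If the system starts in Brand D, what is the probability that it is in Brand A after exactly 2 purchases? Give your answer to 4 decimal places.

0.4352

Sum over the intermediate state after 1 purchase:
P = P(Brand D→Brand D)·P(Brand D→Brand A) + P(Brand D→Brand A)·P(Brand A→Brand A) + P(Brand D→Brand E)·P(Brand E→Brand A)
  = 0.36×0.32 + 0.32×0.36 + 0.32×0.64
  = 0.1152 + 0.1152 + 0.2048 = 0.4352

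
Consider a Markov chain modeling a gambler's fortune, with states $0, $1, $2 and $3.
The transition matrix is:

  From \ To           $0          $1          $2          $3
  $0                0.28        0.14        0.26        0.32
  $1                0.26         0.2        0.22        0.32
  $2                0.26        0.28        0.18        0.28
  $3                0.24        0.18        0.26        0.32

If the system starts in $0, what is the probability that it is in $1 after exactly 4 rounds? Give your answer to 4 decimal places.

0.1969

Propagate the distribution vector 4 rounds from $0.
After 0 rounds: (1.0000, 0.0000, 0.0000, 0.0000)
After 1 round: (0.2800, 0.1400, 0.2600, 0.3200)
After 2 rounds: (0.2592, 0.1976, 0.2336, 0.3096)
After 3 rounds: (0.2590, 0.1969, 0.2334, 0.3107)
After 4 rounds: (0.2590, 0.1969, 0.2334, 0.3107)
P(in $1 after 4 rounds) = 0.1969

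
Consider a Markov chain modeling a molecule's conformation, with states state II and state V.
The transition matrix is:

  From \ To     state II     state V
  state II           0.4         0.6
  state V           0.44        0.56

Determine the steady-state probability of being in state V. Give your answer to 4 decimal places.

0.5769

Let the stationary distribution be π with π = πP and π_1 + π_2 = 1.
π_1 = 0.4·π_1 + 0.44·π_2
Solving with the normalization constraint gives π = (0.4231, 0.5769).
So the stationary probability of state V is 0.5769.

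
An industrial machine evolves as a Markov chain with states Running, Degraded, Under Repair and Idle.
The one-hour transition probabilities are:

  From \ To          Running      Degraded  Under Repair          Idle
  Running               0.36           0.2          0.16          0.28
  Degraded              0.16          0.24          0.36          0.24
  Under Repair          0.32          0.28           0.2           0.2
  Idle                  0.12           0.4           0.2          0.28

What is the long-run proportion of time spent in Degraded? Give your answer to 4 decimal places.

Let the stationary distribution be π with π = πP and π_1 + π_2 + π_3 + π_4 = 1.
π_1 = 0.36·π_1 + 0.16·π_2 + 0.32·π_3 + 0.12·π_4
π_2 = 0.2·π_1 + 0.24·π_2 + 0.28·π_3 + 0.4·π_4
π_3 = 0.16·π_1 + 0.36·π_2 + 0.2·π_3 + 0.2·π_4
Solving with the normalization constraint gives π = (0.2346, 0.2800, 0.2354, 0.2500).
So the stationary probability of Degraded is 0.2800.

0.2800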